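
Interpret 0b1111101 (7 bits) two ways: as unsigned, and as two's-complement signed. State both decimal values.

Unsigned: 1111101 = 125.
Signed: MSB=1 → 125 − 128 = -3.

unsigned = 125, signed = -3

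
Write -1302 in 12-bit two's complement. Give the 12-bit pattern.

101011101010

|-1302| = 1302 = 010100010110 in 12 bits.
Invert the bits: 101011101001. Add 1: 101011101010.
Check: 101011101010 reads as 2794 − 4096 = -1302.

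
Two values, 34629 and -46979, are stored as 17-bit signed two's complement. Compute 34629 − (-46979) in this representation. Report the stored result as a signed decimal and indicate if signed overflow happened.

-49464; overflow

34629 → 01000011101000101
-46979 → 10100100001111101
Subtract via negate-and-add: invert 10100100001111101 + 1 = 01011011110000011 (i.e. 46979).
  01000011101000101
+ 01011011110000011
= 10011111011001000
Result 10011111011001000: MSB = 1 → 81608 − 131072 = -49464.
Both addends (after negating the subtrahend) are non-negative but the stored result is negative: signed overflow. The true value 34629 − (-46979) = 81608 lies outside [-65536, 65535].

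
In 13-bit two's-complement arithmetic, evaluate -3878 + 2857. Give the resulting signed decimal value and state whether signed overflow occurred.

-3878 → 1000011011010
2857 → 0101100101001
  1000011011010
+ 0101100101001
= 1110000000011
Result 1110000000011: MSB = 1 → 7171 − 8192 = -1021.
Addends have opposite signs, so signed overflow cannot occur.

-1021; no overflow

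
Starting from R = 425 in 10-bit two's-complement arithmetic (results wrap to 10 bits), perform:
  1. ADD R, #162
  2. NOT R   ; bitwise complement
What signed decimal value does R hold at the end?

436

Start: R = 425 = 0110101001.
R = 425 + 162 = 587; wraps to -437 = 1001001011
R = NOT 1001001011 = 0110110100 = 436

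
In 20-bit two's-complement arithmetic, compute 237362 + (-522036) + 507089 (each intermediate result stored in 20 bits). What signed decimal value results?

222415

237362 + (-522036) = -284674 (10111010011111111110)
-284674 + 507089 = 222415 (00110110010011001111)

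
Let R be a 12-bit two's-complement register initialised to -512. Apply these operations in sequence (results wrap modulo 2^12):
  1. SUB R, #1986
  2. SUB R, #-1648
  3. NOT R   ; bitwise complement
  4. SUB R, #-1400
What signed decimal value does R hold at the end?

-1847

Start: R = -512 = 111000000000.
R = -512 − 1986 = -2498; wraps to 1598 = 011000111110
R = 1598 − (-1648) = 3246; wraps to -850 = 110010101110
R = NOT 110010101110 = 001101010001 = 849
R = 849 − (-1400) = 2249; wraps to -1847 = 100011001001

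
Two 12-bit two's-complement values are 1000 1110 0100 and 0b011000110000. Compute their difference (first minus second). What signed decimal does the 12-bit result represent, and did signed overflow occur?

1000 1110 0100 → 100011100100 = -1820 (signed)
0b011000110000 → 011000110000 = 1584 (signed)
Subtract via negate-and-add: invert 011000110000 + 1 = 100111010000 (i.e. -1584).
  100011100100
+ 100111010000
= 001010110100  (discard carry-out 1)
Result 001010110100: MSB = 0 → value 692.
Both addends (after negating the subtrahend) are negative but the stored result is non-negative: signed overflow. The true value -1820 − 1584 = -3404 lies outside [-2048, 2047].

692; overflow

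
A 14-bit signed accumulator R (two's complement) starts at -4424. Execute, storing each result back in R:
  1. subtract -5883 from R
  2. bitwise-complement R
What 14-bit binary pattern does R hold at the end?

Start: R = -4424 = 10111010111000.
R = -4424 − (-5883) = 1459 = 00010110110011
R = NOT 00010110110011 = 11101001001100 = -1460

11101001001100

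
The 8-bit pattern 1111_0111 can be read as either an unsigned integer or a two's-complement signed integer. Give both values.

Unsigned: 11110111 = 247.
Signed: MSB=1 → 247 − 256 = -9.

unsigned = 247, signed = -9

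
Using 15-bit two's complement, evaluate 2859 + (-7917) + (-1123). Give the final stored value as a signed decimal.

-6181

2859 + (-7917) = -5058 (110110000111110)
-5058 + (-1123) = -6181 (110011111011011)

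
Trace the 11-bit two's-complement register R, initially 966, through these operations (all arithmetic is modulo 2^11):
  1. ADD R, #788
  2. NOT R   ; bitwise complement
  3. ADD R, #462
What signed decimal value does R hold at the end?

755

Start: R = 966 = 01111000110.
R = 966 + 788 = 1754; wraps to -294 = 11011011010
R = NOT 11011011010 = 00100100101 = 293
R = 293 + 462 = 755 = 01011110011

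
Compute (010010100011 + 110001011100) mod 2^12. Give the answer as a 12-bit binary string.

  010010100011
+ 110001011100
= 000011111111  (discard carry-out 1)

000011111111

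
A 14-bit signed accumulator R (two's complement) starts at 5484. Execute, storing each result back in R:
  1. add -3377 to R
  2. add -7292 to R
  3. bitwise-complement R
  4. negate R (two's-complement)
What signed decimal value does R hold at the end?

-5184

Start: R = 5484 = 01010101101100.
R = 5484 + (-3377) = 2107 = 00100000111011
R = 2107 + (-7292) = -5185 = 10101110111111
R = NOT 10101110111111 = 01010001000000 = 5184
R = −(5184) = -5184 = 10101111000000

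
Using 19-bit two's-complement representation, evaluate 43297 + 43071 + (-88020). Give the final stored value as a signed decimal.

43297 + 43071 = 86368 (0010101000101100000)
86368 + (-88020) = -1652 (1111111100110001100)

-1652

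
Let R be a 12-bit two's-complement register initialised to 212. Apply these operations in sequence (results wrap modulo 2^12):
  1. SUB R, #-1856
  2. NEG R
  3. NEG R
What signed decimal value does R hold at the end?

-2028

Start: R = 212 = 000011010100.
R = 212 − (-1856) = 2068; wraps to -2028 = 100000010100
R = −(-2028) = 2028 = 011111101100
R = −(2028) = -2028 = 100000010100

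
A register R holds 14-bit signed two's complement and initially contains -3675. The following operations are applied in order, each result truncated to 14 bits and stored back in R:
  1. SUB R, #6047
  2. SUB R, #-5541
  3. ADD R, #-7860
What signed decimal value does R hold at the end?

4343

Start: R = -3675 = 11000110100101.
R = -3675 − 6047 = -9722; wraps to 6662 = 01101000000110
R = 6662 − (-5541) = 12203; wraps to -4181 = 10111110101011
R = -4181 + (-7860) = -12041; wraps to 4343 = 01000011110111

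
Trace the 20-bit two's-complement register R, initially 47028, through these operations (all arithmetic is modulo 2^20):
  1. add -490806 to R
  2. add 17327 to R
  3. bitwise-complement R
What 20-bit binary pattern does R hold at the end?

Start: R = 47028 = 00001011011110110100.
R = 47028 + (-490806) = -443778 = 10010011101001111110
R = -443778 + 17327 = -426451 = 10010111111000101101
R = NOT 10010111111000101101 = 01101000000111010010 = 426450

01101000000111010010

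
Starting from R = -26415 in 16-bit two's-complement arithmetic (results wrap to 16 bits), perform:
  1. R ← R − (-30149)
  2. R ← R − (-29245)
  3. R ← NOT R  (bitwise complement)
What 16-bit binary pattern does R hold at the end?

0111111100101100

Start: R = -26415 = 1001100011010001.
R = -26415 − (-30149) = 3734 = 0000111010010110
R = 3734 − (-29245) = 32979; wraps to -32557 = 1000000011010011
R = NOT 1000000011010011 = 0111111100101100 = 32556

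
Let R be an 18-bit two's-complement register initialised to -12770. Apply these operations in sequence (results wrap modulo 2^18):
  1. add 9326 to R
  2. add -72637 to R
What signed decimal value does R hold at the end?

-76081

Start: R = -12770 = 111100111000011110.
R = -12770 + 9326 = -3444 = 111111001010001100
R = -3444 + (-72637) = -76081 = 101101011011001111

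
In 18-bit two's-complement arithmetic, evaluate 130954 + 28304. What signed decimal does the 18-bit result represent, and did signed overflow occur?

-102886; overflow

130954 → 011111111110001010
28304 → 000110111010010000
  011111111110001010
+ 000110111010010000
= 100110111000011010
Result 100110111000011010: MSB = 1 → 159258 − 262144 = -102886.
Both addends are non-negative but the stored result is negative: signed overflow. The true value 130954 + 28304 = 159258 lies outside [-131072, 131071].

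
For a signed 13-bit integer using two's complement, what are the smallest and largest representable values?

Minimum: −2^12 = -4096.
Maximum: 2^12 − 1 = 4095.

min = -4096, max = 4095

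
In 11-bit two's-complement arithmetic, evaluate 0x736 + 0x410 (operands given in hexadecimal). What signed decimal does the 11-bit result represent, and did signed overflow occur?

838; overflow

0x736 = 11100110110 = -202 (signed)
0x410 = 10000010000 = -1008 (signed)
  11100110110
+ 10000010000
= 01101000110  (discard carry-out 1)
Result 01101000110: MSB = 0 → value 838.
Both addends are negative but the stored result is non-negative: signed overflow. The true value -202 + (-1008) = -1210 lies outside [-1024, 1023].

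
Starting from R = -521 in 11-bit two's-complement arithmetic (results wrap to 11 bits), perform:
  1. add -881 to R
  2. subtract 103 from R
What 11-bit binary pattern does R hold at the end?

01000011111

Start: R = -521 = 10111110111.
R = -521 + (-881) = -1402; wraps to 646 = 01010000110
R = 646 − 103 = 543 = 01000011111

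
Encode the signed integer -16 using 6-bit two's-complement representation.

110000

|-16| = 16 = 010000 in 6 bits.
Invert the bits: 101111. Add 1: 110000.
Check: 110000 reads as 48 − 64 = -16.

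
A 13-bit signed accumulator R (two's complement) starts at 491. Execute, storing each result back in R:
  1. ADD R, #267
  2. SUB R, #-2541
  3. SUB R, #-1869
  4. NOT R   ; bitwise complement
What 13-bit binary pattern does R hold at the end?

0101111001111

Start: R = 491 = 0000111101011.
R = 491 + 267 = 758 = 0001011110110
R = 758 − (-2541) = 3299 = 0110011100011
R = 3299 − (-1869) = 5168; wraps to -3024 = 1010000110000
R = NOT 1010000110000 = 0101111001111 = 3023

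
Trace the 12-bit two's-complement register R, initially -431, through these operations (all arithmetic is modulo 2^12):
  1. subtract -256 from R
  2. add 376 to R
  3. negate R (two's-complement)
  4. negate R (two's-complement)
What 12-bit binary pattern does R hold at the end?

Start: R = -431 = 111001010001.
R = -431 − (-256) = -175 = 111101010001
R = -175 + 376 = 201 = 000011001001
R = −(201) = -201 = 111100110111
R = −(-201) = 201 = 000011001001

000011001001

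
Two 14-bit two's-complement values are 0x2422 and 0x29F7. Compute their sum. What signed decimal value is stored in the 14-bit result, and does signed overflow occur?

3609; overflow

0x2422 = 10010000100010 = -7134 (signed)
0x29F7 = 10100111110111 = -5641 (signed)
  10010000100010
+ 10100111110111
= 00111000011001  (discard carry-out 1)
Result 00111000011001: MSB = 0 → value 3609.
Both addends are negative but the stored result is non-negative: signed overflow. The true value -7134 + (-5641) = -12775 lies outside [-8192, 8191].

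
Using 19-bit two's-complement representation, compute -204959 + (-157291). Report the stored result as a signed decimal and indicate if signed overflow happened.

-204959 → 1001101111101100001
-157291 → 1011001100110010101
  1001101111101100001
+ 1011001100110010101
= 0100111100011110110  (discard carry-out 1)
Result 0100111100011110110: MSB = 0 → value 162038.
Both addends are negative but the stored result is non-negative: signed overflow. The true value -204959 + (-157291) = -362250 lies outside [-262144, 262143].

162038; overflow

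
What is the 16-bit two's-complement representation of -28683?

1000111111110101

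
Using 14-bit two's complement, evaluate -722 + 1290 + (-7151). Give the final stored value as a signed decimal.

-722 + 1290 = 568 (00001000111000)
568 + (-7151) = -6583 (10011001001001)

-6583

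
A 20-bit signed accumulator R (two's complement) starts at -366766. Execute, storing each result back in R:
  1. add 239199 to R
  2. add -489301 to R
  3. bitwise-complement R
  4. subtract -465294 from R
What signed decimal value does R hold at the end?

Start: R = -366766 = 10100110011101010010.
R = -366766 + 239199 = -127567 = 11100000110110110001
R = -127567 + (-489301) = -616868; wraps to 431708 = 01101001011001011100
R = NOT 01101001011001011100 = 10010110100110100011 = -431709
R = -431709 − (-465294) = 33585 = 00001000001100110001

33585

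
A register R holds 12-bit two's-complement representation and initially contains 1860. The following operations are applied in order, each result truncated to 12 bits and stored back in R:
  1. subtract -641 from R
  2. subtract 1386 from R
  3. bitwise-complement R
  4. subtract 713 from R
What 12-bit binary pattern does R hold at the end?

100011011011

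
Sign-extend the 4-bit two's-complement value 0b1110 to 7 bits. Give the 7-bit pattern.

MSB of 1110 is 1; replicate it into the new high bits.
111|1110 → 1111110 (still -2).

1111110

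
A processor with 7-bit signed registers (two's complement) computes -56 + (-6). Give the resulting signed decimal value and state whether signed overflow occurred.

-56 → 1001000
-6 → 1111010
  1001000
+ 1111010
= 1000010  (discard carry-out 1)
Result 1000010: MSB = 1 → 66 − 128 = -62.
Both addends are negative and so is the stored result: no signed overflow.

-62; no overflow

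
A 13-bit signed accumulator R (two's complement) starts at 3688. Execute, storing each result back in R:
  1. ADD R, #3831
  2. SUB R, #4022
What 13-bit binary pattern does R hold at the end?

Start: R = 3688 = 0111001101000.
R = 3688 + 3831 = 7519; wraps to -673 = 1110101011111
R = -673 − 4022 = -4695; wraps to 3497 = 0110110101001

0110110101001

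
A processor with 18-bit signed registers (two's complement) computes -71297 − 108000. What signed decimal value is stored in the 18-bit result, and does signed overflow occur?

82847; overflow

-71297 → 101110100101111111
108000 → 011010010111100000
Subtract via negate-and-add: invert 011010010111100000 + 1 = 100101101000100000 (i.e. -108000).
  101110100101111111
+ 100101101000100000
= 010100001110011111  (discard carry-out 1)
Result 010100001110011111: MSB = 0 → value 82847.
Both addends (after negating the subtrahend) are negative but the stored result is non-negative: signed overflow. The true value -71297 − 108000 = -179297 lies outside [-131072, 131071].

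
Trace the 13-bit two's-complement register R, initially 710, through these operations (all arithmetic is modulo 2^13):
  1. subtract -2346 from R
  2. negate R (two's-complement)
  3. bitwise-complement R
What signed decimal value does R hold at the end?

3055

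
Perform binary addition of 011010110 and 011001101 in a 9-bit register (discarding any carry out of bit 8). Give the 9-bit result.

110100011

  011010110
+ 011001101
= 110100011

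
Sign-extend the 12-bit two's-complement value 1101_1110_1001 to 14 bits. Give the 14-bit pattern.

11110111101001

MSB of 110111101001 is 1; replicate it into the new high bits.
11|110111101001 → 11110111101001 (still -535).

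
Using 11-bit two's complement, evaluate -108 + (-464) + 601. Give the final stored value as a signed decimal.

29

-108 + (-464) = -572 (10111000100)
-572 + 601 = 29 (00000011101)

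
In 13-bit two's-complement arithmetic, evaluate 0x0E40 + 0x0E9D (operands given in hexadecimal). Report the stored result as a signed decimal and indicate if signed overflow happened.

-803; overflow

0x0E40 = 0111001000000 = 3648 (signed)
0x0E9D = 0111010011101 = 3741 (signed)
  0111001000000
+ 0111010011101
= 1110011011101
Result 1110011011101: MSB = 1 → 7389 − 8192 = -803.
Both addends are non-negative but the stored result is negative: signed overflow. The true value 3648 + 3741 = 7389 lies outside [-4096, 4095].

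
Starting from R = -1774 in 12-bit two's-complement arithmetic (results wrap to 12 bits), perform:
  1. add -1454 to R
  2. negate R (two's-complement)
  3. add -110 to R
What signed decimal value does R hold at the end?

Start: R = -1774 = 100100010010.
R = -1774 + (-1454) = -3228; wraps to 868 = 001101100100
R = −(868) = -868 = 110010011100
R = -868 + (-110) = -978 = 110000101110

-978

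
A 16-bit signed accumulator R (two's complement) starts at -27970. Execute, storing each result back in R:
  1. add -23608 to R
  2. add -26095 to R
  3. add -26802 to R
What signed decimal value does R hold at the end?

26597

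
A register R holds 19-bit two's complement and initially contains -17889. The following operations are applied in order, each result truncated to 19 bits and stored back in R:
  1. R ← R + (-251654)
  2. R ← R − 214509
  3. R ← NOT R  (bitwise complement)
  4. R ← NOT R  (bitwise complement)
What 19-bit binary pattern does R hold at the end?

0001001110100101100

Start: R = -17889 = 1111011101000011111.
R = -17889 + (-251654) = -269543; wraps to 254745 = 0111110001100011001
R = 254745 − 214509 = 40236 = 0001001110100101100
R = NOT 0001001110100101100 = 1110110001011010011 = -40237
R = NOT 1110110001011010011 = 0001001110100101100 = 40236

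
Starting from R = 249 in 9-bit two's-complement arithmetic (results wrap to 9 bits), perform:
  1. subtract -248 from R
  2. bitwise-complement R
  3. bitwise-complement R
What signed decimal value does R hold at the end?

Start: R = 249 = 011111001.
R = 249 − (-248) = 497; wraps to -15 = 111110001
R = NOT 111110001 = 000001110 = 14
R = NOT 000001110 = 111110001 = -15

-15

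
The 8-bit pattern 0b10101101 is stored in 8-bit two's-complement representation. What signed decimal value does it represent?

-83

MSB is 1, so the value is negative.
Invert: 01010010. Add 1: 01010011 = 83. So the value is −83.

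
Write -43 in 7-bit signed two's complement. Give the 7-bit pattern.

|-43| = 43 = 0101011 in 7 bits.
Invert the bits: 1010100. Add 1: 1010101.
Check: 1010101 reads as 85 − 128 = -43.

1010101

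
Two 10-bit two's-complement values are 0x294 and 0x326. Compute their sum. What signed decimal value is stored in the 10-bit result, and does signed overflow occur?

442; overflow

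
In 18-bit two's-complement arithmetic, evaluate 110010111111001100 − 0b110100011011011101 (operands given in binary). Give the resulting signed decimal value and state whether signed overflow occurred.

-5905; no overflow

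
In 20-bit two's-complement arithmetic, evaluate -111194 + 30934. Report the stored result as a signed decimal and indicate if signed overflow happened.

-111194 → 11100100110110100110
30934 → 00000111100011010110
  11100100110110100110
+ 00000111100011010110
= 11101100011001111100
Result 11101100011001111100: MSB = 1 → 968316 − 1048576 = -80260.
Addends have opposite signs, so signed overflow cannot occur.

-80260; no overflow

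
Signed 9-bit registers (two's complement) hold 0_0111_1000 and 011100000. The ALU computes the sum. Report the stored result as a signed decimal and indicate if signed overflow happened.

0_0111_1000 → 001111000 = 120 (signed)
011100000 = 224 (signed)
  001111000
+ 011100000
= 101011000
Result 101011000: MSB = 1 → 344 − 512 = -168.
Both addends are non-negative but the stored result is negative: signed overflow. The true value 120 + 224 = 344 lies outside [-256, 255].

-168; overflow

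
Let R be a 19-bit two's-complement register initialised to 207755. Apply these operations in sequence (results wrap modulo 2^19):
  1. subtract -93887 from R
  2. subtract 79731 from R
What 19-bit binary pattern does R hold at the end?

0110110001011010111

Start: R = 207755 = 0110010101110001011.
R = 207755 − (-93887) = 301642; wraps to -222646 = 1001001101001001010
R = -222646 − 79731 = -302377; wraps to 221911 = 0110110001011010111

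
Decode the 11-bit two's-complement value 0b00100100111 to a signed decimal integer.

295

MSB is 0, so the value is non-negative: 00100100111 = 295.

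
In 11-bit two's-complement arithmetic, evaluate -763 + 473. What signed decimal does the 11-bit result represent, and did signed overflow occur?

-763 → 10100000101
473 → 00111011001
  10100000101
+ 00111011001
= 11011011110
Result 11011011110: MSB = 1 → 1758 − 2048 = -290.
Addends have opposite signs, so signed overflow cannot occur.

-290; no overflow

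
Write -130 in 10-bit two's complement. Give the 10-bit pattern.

|-130| = 130 = 0010000010 in 10 bits.
Invert the bits: 1101111101. Add 1: 1101111110.
Check: 1101111110 reads as 894 − 1024 = -130.

1101111110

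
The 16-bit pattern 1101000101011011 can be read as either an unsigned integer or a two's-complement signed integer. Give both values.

unsigned = 53595, signed = -11941

Unsigned: 1101000101011011 = 53595.
Signed: MSB=1 → 53595 − 65536 = -11941.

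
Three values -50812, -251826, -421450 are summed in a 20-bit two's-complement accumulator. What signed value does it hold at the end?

324488

-50812 + (-251826) = -302638 (10110110000111010010)
-302638 + (-421450) = -724088 → wraps to 324488 (01001111001110001000)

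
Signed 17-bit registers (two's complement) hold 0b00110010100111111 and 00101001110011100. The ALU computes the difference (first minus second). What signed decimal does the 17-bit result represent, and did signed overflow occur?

4515; no overflow

0b00110010100111111 → 00110010100111111 = 25919 (signed)
00101001110011100 = 21404 (signed)
Subtract via negate-and-add: invert 00101001110011100 + 1 = 11010110001100100 (i.e. -21404).
  00110010100111111
+ 11010110001100100
= 00001000110100011  (discard carry-out 1)
Result 00001000110100011: MSB = 0 → value 4515.
Addends (after negating the subtrahend) have opposite signs, so signed overflow cannot occur.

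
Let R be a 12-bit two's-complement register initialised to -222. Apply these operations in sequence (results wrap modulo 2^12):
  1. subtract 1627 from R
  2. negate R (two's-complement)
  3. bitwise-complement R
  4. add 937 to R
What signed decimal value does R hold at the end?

-913

Start: R = -222 = 111100100010.
R = -222 − 1627 = -1849 = 100011000111
R = −(-1849) = 1849 = 011100111001
R = NOT 011100111001 = 100011000110 = -1850
R = -1850 + 937 = -913 = 110001101111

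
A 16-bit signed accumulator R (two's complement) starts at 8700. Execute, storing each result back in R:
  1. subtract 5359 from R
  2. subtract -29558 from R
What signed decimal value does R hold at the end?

-32637

Start: R = 8700 = 0010000111111100.
R = 8700 − 5359 = 3341 = 0000110100001101
R = 3341 − (-29558) = 32899; wraps to -32637 = 1000000010000011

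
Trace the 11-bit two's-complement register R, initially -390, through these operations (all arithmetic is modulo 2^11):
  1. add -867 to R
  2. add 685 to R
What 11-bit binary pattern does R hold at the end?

Start: R = -390 = 11001111010.
R = -390 + (-867) = -1257; wraps to 791 = 01100010111
R = 791 + 685 = 1476; wraps to -572 = 10111000100

10111000100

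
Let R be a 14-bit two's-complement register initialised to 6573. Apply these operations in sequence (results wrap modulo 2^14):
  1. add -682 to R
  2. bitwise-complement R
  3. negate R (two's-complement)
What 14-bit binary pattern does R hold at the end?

01011100000100

Start: R = 6573 = 01100110101101.
R = 6573 + (-682) = 5891 = 01011100000011
R = NOT 01011100000011 = 10100011111100 = -5892
R = −(-5892) = 5892 = 01011100000100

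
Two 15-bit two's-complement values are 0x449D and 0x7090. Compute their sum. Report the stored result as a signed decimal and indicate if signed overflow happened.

0x449D = 100010010011101 = -15203 (signed)
0x7090 = 111000010010000 = -3952 (signed)
  100010010011101
+ 111000010010000
= 011010100101101  (discard carry-out 1)
Result 011010100101101: MSB = 0 → value 13613.
Both addends are negative but the stored result is non-negative: signed overflow. The true value -15203 + (-3952) = -19155 lies outside [-16384, 16383].

13613; overflow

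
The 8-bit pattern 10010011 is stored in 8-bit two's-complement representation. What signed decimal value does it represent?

-109

MSB is 1, so the value is negative.
Invert: 01101100. Add 1: 01101101 = 109. So the value is −109.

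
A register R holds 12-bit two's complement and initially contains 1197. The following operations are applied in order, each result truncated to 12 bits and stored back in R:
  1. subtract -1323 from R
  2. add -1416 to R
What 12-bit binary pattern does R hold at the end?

010001010000

Start: R = 1197 = 010010101101.
R = 1197 − (-1323) = 2520; wraps to -1576 = 100111011000
R = -1576 + (-1416) = -2992; wraps to 1104 = 010001010000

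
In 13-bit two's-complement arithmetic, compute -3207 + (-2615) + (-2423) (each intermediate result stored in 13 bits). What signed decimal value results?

-53

-3207 + (-2615) = -5822 → wraps to 2370 (0100101000010)
2370 + (-2423) = -53 (1111111001011)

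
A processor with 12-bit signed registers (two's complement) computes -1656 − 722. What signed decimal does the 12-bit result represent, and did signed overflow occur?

1718; overflow

-1656 → 100110001000
722 → 001011010010
Subtract via negate-and-add: invert 001011010010 + 1 = 110100101110 (i.e. -722).
  100110001000
+ 110100101110
= 011010110110  (discard carry-out 1)
Result 011010110110: MSB = 0 → value 1718.
Both addends (after negating the subtrahend) are negative but the stored result is non-negative: signed overflow. The true value -1656 − 722 = -2378 lies outside [-2048, 2047].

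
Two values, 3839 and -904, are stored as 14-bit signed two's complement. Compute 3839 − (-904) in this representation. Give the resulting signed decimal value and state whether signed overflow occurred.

3839 → 00111011111111
-904 → 11110001111000
Subtract via negate-and-add: invert 11110001111000 + 1 = 00001110001000 (i.e. 904).
  00111011111111
+ 00001110001000
= 01001010000111
Result 01001010000111: MSB = 0 → value 4743.
Both addends (after negating the subtrahend) are non-negative and so is the stored result: no signed overflow.

4743; no overflow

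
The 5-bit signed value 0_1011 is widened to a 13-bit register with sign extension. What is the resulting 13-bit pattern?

0000000001011

MSB of 01011 is 0; replicate it into the new high bits.
00000000|01011 → 0000000001011 (still 11).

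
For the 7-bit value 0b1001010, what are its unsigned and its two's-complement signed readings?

Unsigned: 1001010 = 74.
Signed: MSB=1 → 74 − 128 = -54.

unsigned = 74, signed = -54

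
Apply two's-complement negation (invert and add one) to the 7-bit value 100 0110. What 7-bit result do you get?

0111010

Invert: 0111001. Add 1: 0111010.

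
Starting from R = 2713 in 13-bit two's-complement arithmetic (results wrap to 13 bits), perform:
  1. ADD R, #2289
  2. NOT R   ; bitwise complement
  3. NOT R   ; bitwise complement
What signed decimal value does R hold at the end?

Start: R = 2713 = 0101010011001.
R = 2713 + 2289 = 5002; wraps to -3190 = 1001110001010
R = NOT 1001110001010 = 0110001110101 = 3189
R = NOT 0110001110101 = 1001110001010 = -3190

-3190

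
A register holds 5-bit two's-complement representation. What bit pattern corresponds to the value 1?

00001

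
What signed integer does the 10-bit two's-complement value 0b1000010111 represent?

-489

MSB is 1, so the value is negative.
Unsigned reading: 535. Subtract 2^10 = 1024: 535 − 1024 = -489.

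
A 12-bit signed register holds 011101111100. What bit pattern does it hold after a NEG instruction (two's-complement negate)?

100010000100

Invert: 100010000011. Add 1: 100010000100.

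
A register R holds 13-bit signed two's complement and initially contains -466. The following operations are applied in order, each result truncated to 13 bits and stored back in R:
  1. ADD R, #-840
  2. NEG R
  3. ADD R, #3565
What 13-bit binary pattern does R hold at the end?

1001100000111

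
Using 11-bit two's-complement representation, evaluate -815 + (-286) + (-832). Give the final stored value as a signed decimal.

115

-815 + (-286) = -1101 → wraps to 947 (01110110011)
947 + (-832) = 115 (00001110011)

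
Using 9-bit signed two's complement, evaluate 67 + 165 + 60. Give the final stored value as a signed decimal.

-220

67 + 165 = 232 (011101000)
232 + 60 = 292 → wraps to -220 (100100100)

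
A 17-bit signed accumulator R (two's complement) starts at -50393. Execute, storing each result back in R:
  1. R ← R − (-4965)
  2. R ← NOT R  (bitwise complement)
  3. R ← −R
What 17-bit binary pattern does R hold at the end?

Start: R = -50393 = 10011101100100111.
R = -50393 − (-4965) = -45428 = 10100111010001100
R = NOT 10100111010001100 = 01011000101110011 = 45427
R = −(45427) = -45427 = 10100111010001101

10100111010001101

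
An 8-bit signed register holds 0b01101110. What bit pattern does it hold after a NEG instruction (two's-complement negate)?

10010010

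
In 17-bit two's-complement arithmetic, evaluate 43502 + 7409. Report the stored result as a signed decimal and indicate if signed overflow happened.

43502 → 01010100111101110
7409 → 00001110011110001
  01010100111101110
+ 00001110011110001
= 01100011011011111
Result 01100011011011111: MSB = 0 → value 50911.
Both addends are non-negative and so is the stored result: no signed overflow.

50911; no overflow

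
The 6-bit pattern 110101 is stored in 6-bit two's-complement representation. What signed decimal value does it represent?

MSB is 1, so the value is negative.
Invert: 001010. Add 1: 001011 = 11. So the value is −11.

-11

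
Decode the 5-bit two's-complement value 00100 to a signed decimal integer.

4

MSB is 0, so the value is non-negative: 00100 = 4.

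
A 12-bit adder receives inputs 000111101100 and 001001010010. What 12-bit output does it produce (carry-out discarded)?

010000111110

  000111101100
+ 001001010010
= 010000111110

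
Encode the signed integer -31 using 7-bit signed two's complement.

|-31| = 31 = 0011111 in 7 bits.
Invert the bits: 1100000. Add 1: 1100001.

1100001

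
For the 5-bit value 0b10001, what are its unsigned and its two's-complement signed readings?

unsigned = 17, signed = -15

Unsigned: 10001 = 17.
Signed: MSB=1 → 17 − 32 = -15.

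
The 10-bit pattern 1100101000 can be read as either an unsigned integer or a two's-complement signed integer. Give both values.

unsigned = 808, signed = -216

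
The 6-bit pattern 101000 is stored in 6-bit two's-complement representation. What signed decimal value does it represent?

-24

MSB is 1, so the value is negative.
Unsigned reading: 40. Subtract 2^6 = 64: 40 − 64 = -24.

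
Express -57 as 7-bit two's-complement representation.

1000111

|-57| = 57 = 0111001 in 7 bits.
Invert the bits: 1000110. Add 1: 1000111.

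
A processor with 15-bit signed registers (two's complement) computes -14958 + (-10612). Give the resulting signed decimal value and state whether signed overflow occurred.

-14958 → 100010110010010
-10612 → 101011010001100
  100010110010010
+ 101011010001100
= 001110000011110  (discard carry-out 1)
Result 001110000011110: MSB = 0 → value 7198.
Both addends are negative but the stored result is non-negative: signed overflow. The true value -14958 + (-10612) = -25570 lies outside [-16384, 16383].

7198; overflow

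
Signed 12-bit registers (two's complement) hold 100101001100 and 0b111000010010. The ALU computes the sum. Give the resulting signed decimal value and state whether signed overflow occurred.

1886; overflow

100101001100 = -1716 (signed)
0b111000010010 → 111000010010 = -494 (signed)
  100101001100
+ 111000010010
= 011101011110  (discard carry-out 1)
Result 011101011110: MSB = 0 → value 1886.
Both addends are negative but the stored result is non-negative: signed overflow. The true value -1716 + (-494) = -2210 lies outside [-2048, 2047].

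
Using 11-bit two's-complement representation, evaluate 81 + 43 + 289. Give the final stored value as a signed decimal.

81 + 43 = 124 (00001111100)
124 + 289 = 413 (00110011101)

413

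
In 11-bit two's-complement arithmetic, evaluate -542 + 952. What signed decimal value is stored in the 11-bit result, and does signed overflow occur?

410; no overflow

-542 → 10111100010
952 → 01110111000
  10111100010
+ 01110111000
= 00110011010  (discard carry-out 1)
Result 00110011010: MSB = 0 → value 410.
Addends have opposite signs, so signed overflow cannot occur.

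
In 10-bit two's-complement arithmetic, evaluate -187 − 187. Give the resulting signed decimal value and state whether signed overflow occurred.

-187 → 1101000101
187 → 0010111011
Subtract via negate-and-add: invert 0010111011 + 1 = 1101000101 (i.e. -187).
  1101000101
+ 1101000101
= 1010001010  (discard carry-out 1)
Result 1010001010: MSB = 1 → 650 − 1024 = -374.
Both addends (after negating the subtrahend) are negative and so is the stored result: no signed overflow.

-374; no overflow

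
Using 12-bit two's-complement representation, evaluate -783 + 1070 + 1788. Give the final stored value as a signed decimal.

-2021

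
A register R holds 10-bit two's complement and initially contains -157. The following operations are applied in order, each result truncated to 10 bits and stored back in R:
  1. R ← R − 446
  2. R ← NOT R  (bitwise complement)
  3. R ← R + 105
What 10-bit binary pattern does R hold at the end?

1011000011

Start: R = -157 = 1101100011.
R = -157 − 446 = -603; wraps to 421 = 0110100101
R = NOT 0110100101 = 1001011010 = -422
R = -422 + 105 = -317 = 1011000011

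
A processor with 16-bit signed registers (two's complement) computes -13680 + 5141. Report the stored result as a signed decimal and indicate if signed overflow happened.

-13680 → 1100101010010000
5141 → 0001010000010101
  1100101010010000
+ 0001010000010101
= 1101111010100101
Result 1101111010100101: MSB = 1 → 56997 − 65536 = -8539.
Addends have opposite signs, so signed overflow cannot occur.

-8539; no overflow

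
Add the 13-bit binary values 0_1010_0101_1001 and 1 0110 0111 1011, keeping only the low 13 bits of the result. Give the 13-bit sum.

  0101001011001
+ 1011001111011
= 0000011010100  (discard carry-out 1)

0000011010100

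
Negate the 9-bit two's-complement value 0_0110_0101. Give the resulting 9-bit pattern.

110011011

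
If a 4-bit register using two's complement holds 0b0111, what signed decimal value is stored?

7

MSB is 0, so the value is non-negative: 0111 = 7.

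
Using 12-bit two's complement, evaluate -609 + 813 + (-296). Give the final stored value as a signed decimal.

-92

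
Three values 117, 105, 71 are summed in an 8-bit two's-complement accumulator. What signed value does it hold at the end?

37

117 + 105 = 222 → wraps to -34 (11011110)
-34 + 71 = 37 (00100101)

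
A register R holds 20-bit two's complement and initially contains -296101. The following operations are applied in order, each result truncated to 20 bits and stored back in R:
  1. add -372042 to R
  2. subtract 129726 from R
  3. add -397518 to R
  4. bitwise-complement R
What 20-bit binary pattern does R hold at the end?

00100011110101111010

Start: R = -296101 = 10110111101101011011.
R = -296101 + (-372042) = -668143; wraps to 380433 = 01011100111000010001
R = 380433 − 129726 = 250707 = 00111101001101010011
R = 250707 + (-397518) = -146811 = 11011100001010000101
R = NOT 11011100001010000101 = 00100011110101111010 = 146810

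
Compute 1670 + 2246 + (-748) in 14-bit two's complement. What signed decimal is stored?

1670 + 2246 = 3916 (00111101001100)
3916 + (-748) = 3168 (00110001100000)

3168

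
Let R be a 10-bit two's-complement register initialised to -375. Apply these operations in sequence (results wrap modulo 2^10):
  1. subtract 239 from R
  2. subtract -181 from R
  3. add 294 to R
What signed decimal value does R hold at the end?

-139

Start: R = -375 = 1010001001.
R = -375 − 239 = -614; wraps to 410 = 0110011010
R = 410 − (-181) = 591; wraps to -433 = 1001001111
R = -433 + 294 = -139 = 1101110101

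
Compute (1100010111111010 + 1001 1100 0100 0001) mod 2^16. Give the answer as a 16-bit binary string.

0110001000111011

  1100010111111010
+ 1001110001000001
= 0110001000111011  (discard carry-out 1)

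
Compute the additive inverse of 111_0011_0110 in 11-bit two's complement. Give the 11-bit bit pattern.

Invert: 00011001001. Add 1: 00011001010.
Check: 11100110110 = -202, 00011001010 = 202.

00011001010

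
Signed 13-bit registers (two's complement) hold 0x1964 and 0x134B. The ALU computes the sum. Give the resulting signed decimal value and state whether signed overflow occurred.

0x1964 = 1100101100100 = -1692 (signed)
0x134B = 1001101001011 = -3253 (signed)
  1100101100100
+ 1001101001011
= 0110010101111  (discard carry-out 1)
Result 0110010101111: MSB = 0 → value 3247.
Both addends are negative but the stored result is non-negative: signed overflow. The true value -1692 + (-3253) = -4945 lies outside [-4096, 4095].

3247; overflow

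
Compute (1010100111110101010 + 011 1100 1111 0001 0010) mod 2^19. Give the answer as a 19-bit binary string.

  1010100111110101010
+ 0111100111100010010
= 0010001111010111100  (discard carry-out 1)

0010001111010111100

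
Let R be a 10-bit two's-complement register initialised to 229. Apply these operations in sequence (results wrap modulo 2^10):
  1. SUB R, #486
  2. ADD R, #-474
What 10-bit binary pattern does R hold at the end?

0100100101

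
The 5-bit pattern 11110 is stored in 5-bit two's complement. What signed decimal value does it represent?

MSB is 1, so the value is negative.
Invert: 00001. Add 1: 00010 = 2. So the value is −2.

-2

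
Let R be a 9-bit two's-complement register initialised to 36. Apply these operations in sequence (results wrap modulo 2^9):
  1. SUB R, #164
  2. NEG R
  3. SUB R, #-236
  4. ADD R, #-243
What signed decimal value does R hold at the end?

121

Start: R = 36 = 000100100.
R = 36 − 164 = -128 = 110000000
R = −(-128) = 128 = 010000000
R = 128 − (-236) = 364; wraps to -148 = 101101100
R = -148 + (-243) = -391; wraps to 121 = 001111001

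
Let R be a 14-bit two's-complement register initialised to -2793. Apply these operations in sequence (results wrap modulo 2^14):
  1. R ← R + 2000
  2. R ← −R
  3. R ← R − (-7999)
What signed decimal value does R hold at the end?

Start: R = -2793 = 11010100010111.
R = -2793 + 2000 = -793 = 11110011100111
R = −(-793) = 793 = 00001100011001
R = 793 − (-7999) = 8792; wraps to -7592 = 10001001011000

-7592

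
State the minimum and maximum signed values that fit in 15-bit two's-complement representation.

min = -16384, max = 16383

Minimum: −2^14 = -16384.
Maximum: 2^14 − 1 = 16383.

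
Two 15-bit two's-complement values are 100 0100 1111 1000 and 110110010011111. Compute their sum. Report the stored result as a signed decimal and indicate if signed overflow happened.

12695; overflow

100 0100 1111 1000 → 100010011111000 = -15112 (signed)
110110010011111 = -4961 (signed)
  100010011111000
+ 110110010011111
= 011000110010111  (discard carry-out 1)
Result 011000110010111: MSB = 0 → value 12695.
Both addends are negative but the stored result is non-negative: signed overflow. The true value -15112 + (-4961) = -20073 lies outside [-16384, 16383].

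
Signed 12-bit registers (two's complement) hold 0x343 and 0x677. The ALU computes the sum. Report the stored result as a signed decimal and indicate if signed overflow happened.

-1606; overflow

0x343 = 001101000011 = 835 (signed)
0x677 = 011001110111 = 1655 (signed)
  001101000011
+ 011001110111
= 100110111010
Result 100110111010: MSB = 1 → 2490 − 4096 = -1606.
Both addends are non-negative but the stored result is negative: signed overflow. The true value 835 + 1655 = 2490 lies outside [-2048, 2047].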